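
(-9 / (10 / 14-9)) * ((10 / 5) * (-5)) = -315 / 29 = -10.86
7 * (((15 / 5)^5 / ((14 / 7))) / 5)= 1701 / 10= 170.10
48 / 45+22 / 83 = 1658 / 1245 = 1.33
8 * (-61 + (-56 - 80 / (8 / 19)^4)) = -681557 / 32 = -21298.66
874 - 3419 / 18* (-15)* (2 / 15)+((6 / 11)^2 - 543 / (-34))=47028833 / 37026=1270.16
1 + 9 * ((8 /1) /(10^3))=134 /125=1.07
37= 37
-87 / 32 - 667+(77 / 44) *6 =-21095 / 32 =-659.22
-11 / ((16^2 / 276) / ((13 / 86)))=-9867 / 5504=-1.79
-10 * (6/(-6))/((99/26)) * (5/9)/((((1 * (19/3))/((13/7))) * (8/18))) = 4225/4389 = 0.96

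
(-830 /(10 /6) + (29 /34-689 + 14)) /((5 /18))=-358677 /85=-4219.73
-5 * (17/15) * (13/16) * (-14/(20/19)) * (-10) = -29393/48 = -612.35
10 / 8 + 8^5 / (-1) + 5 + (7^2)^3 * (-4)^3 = -30249191 / 4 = -7562297.75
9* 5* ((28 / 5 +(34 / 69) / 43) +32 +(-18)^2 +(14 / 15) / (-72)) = 193115293 / 11868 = 16271.93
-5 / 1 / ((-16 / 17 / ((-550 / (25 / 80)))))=-9350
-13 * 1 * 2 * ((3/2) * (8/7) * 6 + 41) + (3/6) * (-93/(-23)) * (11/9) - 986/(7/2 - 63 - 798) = -314725589/236670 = -1329.81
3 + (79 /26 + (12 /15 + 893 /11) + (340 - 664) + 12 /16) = -672757 /2860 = -235.23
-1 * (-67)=67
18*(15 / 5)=54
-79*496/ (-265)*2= 295.73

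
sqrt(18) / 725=0.01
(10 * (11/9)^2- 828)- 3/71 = -4676161/5751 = -813.10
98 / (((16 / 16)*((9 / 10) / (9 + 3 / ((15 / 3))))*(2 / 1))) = 1568 / 3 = 522.67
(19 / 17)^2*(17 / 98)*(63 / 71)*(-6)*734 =-7154298 / 8449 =-846.76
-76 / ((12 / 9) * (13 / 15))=-855 / 13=-65.77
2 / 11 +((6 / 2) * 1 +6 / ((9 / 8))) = 281 / 33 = 8.52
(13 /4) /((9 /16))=52 /9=5.78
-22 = -22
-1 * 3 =-3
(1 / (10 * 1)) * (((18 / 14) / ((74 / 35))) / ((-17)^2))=9 / 42772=0.00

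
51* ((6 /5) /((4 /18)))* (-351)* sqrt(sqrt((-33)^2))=-483327* sqrt(33) /5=-555300.45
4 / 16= 1 / 4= 0.25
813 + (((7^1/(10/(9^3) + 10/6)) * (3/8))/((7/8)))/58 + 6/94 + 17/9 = 24493636351/30054150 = 814.98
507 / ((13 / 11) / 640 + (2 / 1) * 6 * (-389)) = -3569280 / 32862707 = -0.11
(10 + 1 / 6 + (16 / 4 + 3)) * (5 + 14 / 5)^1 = 1339 / 10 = 133.90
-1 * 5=-5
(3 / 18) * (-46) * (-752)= 17296 / 3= 5765.33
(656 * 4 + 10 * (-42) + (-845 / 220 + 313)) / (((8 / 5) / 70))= 19351325 / 176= 109950.71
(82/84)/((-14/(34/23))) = -697/6762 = -0.10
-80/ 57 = -1.40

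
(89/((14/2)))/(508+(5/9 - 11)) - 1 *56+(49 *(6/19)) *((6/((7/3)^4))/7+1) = -1168881001/29183126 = -40.05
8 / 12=2 / 3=0.67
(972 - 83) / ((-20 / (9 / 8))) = -8001 / 160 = -50.01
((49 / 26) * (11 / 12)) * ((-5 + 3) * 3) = -539 / 52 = -10.37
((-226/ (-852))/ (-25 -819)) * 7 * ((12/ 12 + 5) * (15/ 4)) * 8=-11865/ 29962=-0.40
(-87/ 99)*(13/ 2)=-377/ 66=-5.71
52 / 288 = 13 / 72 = 0.18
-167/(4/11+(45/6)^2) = -7348/2491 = -2.95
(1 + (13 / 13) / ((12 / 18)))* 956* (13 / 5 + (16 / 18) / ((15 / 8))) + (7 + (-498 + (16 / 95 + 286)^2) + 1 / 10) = 43251582569 / 487350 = 88748.50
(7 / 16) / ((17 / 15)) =105 / 272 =0.39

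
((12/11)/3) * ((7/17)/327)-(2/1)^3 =-489164/61149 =-8.00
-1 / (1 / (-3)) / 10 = 3 / 10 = 0.30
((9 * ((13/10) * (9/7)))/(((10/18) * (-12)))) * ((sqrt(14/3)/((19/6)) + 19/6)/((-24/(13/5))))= 13689 * sqrt(42)/532000 + 86697/112000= 0.94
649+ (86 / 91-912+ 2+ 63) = -17932 / 91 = -197.05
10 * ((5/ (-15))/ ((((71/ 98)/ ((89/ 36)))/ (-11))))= 239855/ 1917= 125.12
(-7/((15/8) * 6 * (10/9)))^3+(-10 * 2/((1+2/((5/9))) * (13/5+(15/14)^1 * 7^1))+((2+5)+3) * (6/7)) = 2023817316/254078125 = 7.97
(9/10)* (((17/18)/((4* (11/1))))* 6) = 51/440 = 0.12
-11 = -11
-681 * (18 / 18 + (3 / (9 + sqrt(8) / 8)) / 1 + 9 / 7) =-8079384 / 4529 + 4086 * sqrt(2) / 647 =-1774.99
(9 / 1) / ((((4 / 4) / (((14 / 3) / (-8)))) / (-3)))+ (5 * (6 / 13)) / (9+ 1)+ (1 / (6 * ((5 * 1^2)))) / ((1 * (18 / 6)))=37421 / 2340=15.99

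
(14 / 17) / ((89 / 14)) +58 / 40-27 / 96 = 314291 / 242080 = 1.30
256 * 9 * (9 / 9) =2304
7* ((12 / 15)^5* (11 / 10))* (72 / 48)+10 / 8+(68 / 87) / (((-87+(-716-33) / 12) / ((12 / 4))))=16310843993 / 3249812500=5.02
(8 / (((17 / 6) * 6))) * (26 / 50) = 104 / 425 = 0.24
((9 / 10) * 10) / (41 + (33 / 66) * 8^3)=1 / 33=0.03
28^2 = 784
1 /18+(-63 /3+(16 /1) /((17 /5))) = -4969 /306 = -16.24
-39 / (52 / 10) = -7.50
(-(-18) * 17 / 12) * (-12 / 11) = -306 / 11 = -27.82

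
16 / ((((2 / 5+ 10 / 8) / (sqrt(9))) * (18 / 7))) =1120 / 99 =11.31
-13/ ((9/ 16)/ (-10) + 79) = -2080/ 12631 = -0.16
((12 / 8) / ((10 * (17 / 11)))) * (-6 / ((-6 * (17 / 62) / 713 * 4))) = 729399 / 11560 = 63.10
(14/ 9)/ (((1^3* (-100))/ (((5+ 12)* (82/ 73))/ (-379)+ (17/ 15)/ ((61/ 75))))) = -15866627/ 759459150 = -0.02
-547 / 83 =-6.59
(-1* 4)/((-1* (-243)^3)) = -4/14348907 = -0.00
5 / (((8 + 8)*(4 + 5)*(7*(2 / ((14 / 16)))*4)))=5 / 9216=0.00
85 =85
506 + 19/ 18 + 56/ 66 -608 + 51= -9721/ 198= -49.10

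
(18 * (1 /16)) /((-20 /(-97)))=873 /160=5.46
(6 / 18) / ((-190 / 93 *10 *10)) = -31 / 19000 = -0.00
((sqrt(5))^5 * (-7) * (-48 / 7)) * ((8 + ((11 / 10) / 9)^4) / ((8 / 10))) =524894641 * sqrt(5) / 43740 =26833.56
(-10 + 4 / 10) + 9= -3 / 5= -0.60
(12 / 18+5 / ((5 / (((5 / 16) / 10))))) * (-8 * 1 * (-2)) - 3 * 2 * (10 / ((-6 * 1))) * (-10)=-533 / 6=-88.83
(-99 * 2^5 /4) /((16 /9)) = -891 /2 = -445.50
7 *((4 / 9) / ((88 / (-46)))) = -161 / 99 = -1.63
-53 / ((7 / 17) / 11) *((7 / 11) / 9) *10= -1001.11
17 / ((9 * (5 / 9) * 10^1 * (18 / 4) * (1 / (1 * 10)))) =34 / 45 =0.76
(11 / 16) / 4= 11 / 64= 0.17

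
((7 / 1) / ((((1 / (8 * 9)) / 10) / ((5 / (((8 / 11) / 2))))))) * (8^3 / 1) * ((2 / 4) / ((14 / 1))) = 1267200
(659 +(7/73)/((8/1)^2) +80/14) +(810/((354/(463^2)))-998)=945804625867/1929536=490172.05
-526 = -526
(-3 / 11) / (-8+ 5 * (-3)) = 3 / 253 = 0.01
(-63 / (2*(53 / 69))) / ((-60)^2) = -483 / 42400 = -0.01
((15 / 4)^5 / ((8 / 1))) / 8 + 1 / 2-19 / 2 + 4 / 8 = 202319 / 65536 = 3.09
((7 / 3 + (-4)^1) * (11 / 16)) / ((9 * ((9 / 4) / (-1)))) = 55 / 972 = 0.06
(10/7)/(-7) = -10/49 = -0.20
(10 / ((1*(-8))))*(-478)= 1195 / 2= 597.50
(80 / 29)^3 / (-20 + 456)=128000 / 2658401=0.05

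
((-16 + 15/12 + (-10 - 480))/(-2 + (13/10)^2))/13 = 50475/403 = 125.25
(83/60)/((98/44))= 913/1470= 0.62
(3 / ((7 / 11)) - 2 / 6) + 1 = 113 / 21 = 5.38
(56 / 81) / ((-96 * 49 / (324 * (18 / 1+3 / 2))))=-13 / 14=-0.93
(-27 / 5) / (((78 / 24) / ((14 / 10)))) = -756 / 325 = -2.33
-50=-50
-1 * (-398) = 398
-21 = -21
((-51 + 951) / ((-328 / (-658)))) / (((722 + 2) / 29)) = 2146725 / 29684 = 72.32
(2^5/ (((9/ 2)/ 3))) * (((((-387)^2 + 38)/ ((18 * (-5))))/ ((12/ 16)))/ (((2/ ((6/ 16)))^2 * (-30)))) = 149807/ 2700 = 55.48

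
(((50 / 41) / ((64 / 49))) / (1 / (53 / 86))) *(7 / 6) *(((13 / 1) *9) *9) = 159520725 / 225664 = 706.89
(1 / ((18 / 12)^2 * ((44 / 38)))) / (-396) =-19 / 19602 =-0.00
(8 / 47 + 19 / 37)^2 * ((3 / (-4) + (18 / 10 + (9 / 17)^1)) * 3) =2277504531 / 1028201140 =2.22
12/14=6/7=0.86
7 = 7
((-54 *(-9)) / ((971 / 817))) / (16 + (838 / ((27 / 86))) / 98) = 262656513 / 27771571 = 9.46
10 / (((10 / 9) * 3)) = 3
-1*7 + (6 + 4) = 3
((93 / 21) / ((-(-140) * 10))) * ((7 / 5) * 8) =31 / 875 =0.04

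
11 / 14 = 0.79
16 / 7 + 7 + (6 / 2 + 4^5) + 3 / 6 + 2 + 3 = 14585 / 14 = 1041.79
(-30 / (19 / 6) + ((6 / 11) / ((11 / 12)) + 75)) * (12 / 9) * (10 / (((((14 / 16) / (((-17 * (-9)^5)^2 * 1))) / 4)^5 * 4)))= 17665423466963895462335740568147279723856392540766047400016050985925345280 / 38639293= 457188061566341171468529200000000000000000000000000000000000000000.00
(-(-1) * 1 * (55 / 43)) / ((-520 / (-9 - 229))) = 1309 / 2236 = 0.59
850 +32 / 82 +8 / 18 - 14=836.83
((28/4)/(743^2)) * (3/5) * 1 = 21/2760245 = 0.00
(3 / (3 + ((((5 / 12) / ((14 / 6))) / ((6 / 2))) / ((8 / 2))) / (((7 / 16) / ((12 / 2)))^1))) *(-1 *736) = -108192 / 157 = -689.12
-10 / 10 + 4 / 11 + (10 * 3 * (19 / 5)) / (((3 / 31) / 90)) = 1166213 / 11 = 106019.36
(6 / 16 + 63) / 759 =169 / 2024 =0.08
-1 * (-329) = 329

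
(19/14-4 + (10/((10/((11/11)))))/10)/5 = -89/175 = -0.51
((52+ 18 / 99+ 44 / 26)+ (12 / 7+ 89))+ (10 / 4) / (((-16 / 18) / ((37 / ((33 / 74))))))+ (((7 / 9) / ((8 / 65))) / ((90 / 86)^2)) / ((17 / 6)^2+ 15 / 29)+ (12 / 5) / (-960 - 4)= -11168090284475 / 126778900248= -88.09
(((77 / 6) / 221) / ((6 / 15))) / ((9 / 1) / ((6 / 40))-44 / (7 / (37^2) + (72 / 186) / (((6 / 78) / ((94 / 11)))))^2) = 155194312821397465 / 64116178202091118272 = 0.00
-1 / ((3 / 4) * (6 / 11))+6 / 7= -100 / 63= -1.59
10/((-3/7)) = -70/3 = -23.33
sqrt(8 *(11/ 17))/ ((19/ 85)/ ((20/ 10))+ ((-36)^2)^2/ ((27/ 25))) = 20 *sqrt(374)/ 264384019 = 0.00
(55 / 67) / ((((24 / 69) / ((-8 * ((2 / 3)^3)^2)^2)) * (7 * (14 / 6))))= 41451520 / 581573601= 0.07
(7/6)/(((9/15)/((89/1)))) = 173.06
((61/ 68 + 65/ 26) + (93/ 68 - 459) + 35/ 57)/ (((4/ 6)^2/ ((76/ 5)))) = -1318677/ 85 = -15513.85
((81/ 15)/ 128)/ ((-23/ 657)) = -17739/ 14720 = -1.21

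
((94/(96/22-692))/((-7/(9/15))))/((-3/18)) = -4653/66185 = -0.07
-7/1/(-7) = 1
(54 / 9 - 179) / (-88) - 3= -91 / 88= -1.03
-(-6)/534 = 1/89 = 0.01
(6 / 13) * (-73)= -33.69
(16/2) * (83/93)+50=5314/93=57.14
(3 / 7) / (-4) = -3 / 28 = -0.11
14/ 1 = 14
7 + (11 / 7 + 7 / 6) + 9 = 787 / 42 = 18.74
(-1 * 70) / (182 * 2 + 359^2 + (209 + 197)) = -0.00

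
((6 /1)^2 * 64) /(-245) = -9.40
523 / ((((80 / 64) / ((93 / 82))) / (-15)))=-291834 / 41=-7117.90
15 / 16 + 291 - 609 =-5073 / 16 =-317.06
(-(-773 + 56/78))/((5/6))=60238/65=926.74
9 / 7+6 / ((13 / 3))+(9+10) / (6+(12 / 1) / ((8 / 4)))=4645 / 1092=4.25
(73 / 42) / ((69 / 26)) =949 / 1449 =0.65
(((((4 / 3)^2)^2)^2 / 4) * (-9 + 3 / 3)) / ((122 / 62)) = -4063232 / 400221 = -10.15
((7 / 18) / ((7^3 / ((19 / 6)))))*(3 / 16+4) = 1273 / 84672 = 0.02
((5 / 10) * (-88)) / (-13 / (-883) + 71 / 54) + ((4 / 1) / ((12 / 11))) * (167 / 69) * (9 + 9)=184659046 / 1458085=126.64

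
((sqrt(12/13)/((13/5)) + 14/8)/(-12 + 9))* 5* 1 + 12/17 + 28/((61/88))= 475145/12444 - 50* sqrt(39)/507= 37.57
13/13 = 1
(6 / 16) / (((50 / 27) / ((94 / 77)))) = 3807 / 15400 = 0.25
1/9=0.11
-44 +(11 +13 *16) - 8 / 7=1217 / 7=173.86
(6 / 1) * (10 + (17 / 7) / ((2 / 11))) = 140.14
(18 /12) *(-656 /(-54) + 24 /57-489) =-244409 /342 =-714.65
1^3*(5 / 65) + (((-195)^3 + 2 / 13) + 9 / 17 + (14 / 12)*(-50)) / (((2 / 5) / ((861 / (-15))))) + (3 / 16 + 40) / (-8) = 6946071596455 / 6528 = 1064042830.34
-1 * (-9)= 9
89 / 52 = 1.71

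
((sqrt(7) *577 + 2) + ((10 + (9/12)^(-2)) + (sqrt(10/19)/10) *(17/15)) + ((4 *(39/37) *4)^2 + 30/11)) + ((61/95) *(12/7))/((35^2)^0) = 17 *sqrt(190)/2850 + 27221346742/90128115 + 577 *sqrt(7) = 1828.71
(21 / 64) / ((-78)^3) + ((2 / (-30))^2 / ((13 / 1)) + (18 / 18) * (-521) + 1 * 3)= -131102812847 / 253094400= -518.00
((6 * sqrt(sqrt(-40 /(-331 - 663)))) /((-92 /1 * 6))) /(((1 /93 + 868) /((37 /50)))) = -3441 * sqrt(2) * 497^(3 /4) * 5^(1 /4) /184553495000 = -0.00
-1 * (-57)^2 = -3249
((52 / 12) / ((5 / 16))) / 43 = 208 / 645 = 0.32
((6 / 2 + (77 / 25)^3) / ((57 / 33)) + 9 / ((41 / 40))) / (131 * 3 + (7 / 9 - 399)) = -3005208072 / 572078125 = -5.25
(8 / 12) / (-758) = -0.00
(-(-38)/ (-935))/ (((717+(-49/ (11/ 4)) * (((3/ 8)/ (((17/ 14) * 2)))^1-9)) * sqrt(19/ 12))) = -0.00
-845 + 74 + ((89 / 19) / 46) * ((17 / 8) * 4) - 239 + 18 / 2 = -1748235 / 1748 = -1000.13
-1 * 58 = -58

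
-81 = -81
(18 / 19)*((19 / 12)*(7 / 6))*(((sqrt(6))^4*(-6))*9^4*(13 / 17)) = -32240754 / 17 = -1896514.94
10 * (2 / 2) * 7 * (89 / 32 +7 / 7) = 264.69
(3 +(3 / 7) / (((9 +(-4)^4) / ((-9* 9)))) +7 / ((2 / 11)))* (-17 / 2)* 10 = -2609143 / 742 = -3516.37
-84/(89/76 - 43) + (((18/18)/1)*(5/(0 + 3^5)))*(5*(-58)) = -3058238/772497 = -3.96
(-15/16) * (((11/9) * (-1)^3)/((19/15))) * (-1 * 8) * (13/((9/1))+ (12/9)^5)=-378125/9234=-40.95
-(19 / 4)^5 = -2476099 / 1024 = -2418.07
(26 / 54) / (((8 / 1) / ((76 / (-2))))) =-247 / 108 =-2.29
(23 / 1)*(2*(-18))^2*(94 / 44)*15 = 10507320 / 11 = 955210.91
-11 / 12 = -0.92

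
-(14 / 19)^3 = -2744 / 6859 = -0.40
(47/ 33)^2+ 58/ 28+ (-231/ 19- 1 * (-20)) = 3459287/ 289674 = 11.94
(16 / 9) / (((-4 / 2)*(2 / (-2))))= 8 / 9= 0.89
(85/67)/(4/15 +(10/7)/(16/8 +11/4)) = 169575/75844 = 2.24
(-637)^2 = 405769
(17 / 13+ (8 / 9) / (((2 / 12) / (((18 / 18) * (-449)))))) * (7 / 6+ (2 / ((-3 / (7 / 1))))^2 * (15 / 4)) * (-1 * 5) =231952385 / 234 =991249.51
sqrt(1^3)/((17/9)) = 9/17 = 0.53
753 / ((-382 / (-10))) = 3765 / 191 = 19.71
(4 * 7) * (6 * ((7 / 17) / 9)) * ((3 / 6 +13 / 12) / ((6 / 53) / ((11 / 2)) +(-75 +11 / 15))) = -2713865 / 16556691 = -0.16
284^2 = 80656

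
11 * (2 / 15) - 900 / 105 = -746 / 105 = -7.10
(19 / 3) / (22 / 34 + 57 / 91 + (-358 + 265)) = -29393 / 425703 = -0.07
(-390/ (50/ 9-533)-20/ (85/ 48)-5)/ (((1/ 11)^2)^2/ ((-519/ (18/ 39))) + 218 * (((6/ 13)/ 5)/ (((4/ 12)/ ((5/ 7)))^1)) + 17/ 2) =-578652875774974/ 1920356150825193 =-0.30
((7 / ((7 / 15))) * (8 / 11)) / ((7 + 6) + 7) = 6 / 11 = 0.55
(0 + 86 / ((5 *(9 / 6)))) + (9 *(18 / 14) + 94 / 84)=24.16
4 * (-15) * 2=-120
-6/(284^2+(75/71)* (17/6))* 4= -1136/3817859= -0.00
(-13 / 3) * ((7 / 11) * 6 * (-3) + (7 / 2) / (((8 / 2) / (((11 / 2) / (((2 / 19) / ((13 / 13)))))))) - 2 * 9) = -74425 / 1056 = -70.48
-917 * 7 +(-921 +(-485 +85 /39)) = -305090 /39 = -7822.82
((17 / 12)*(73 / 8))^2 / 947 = 1540081 / 8727552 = 0.18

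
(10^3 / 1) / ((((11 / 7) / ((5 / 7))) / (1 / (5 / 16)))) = 16000 / 11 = 1454.55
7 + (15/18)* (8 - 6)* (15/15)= 26/3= 8.67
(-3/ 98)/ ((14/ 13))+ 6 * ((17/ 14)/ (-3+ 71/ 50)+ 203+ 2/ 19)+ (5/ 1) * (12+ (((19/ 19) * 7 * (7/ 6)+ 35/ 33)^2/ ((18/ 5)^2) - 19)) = 97838665905947/ 80735619888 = 1211.84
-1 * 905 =-905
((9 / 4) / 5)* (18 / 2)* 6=243 / 10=24.30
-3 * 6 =-18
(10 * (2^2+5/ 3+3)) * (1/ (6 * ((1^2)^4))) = 130/ 9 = 14.44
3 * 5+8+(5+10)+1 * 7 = 45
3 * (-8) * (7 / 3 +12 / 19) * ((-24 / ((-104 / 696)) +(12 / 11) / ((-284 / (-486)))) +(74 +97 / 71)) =-251147000 / 14839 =-16924.79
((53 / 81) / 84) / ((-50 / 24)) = -53 / 14175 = -0.00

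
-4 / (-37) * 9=36 / 37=0.97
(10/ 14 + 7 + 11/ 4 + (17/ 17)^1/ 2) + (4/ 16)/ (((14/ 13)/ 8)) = 359/ 28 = 12.82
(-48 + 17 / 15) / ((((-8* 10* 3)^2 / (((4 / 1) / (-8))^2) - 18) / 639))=-49913 / 383970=-0.13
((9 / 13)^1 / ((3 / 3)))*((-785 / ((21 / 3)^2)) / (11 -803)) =785 / 56056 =0.01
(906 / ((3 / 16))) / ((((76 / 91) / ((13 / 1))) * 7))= 204152 / 19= 10744.84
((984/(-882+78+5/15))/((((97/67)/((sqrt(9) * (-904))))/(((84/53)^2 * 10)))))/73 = 37847693076480/47956065419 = 789.22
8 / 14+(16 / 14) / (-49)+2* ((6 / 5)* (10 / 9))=3308 / 1029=3.21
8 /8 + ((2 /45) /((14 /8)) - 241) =-75592 /315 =-239.97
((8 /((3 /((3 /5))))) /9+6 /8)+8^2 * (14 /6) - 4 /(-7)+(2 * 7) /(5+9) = 191309 /1260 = 151.83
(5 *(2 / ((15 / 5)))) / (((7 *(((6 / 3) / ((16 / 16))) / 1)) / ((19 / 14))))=95 / 294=0.32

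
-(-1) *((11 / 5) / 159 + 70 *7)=389561 / 795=490.01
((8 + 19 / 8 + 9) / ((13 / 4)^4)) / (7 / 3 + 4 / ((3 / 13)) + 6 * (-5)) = -480 / 28561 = -0.02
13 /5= 2.60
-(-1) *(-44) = -44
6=6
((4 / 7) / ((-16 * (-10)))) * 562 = 2.01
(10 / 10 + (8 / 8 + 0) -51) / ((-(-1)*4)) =-49 / 4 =-12.25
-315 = -315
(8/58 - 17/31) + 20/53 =-1577/47647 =-0.03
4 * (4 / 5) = 16 / 5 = 3.20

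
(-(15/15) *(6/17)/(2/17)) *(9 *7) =-189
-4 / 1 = -4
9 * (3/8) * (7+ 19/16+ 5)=5697/128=44.51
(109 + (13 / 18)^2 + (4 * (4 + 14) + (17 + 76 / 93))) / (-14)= -2002159 / 140616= -14.24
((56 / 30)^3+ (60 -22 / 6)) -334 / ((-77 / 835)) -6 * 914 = -1799.21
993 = 993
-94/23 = -4.09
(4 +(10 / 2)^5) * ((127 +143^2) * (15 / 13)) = 965734560 / 13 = 74287273.85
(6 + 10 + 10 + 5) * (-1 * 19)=-589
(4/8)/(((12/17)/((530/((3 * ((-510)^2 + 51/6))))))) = 265/550818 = 0.00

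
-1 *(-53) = 53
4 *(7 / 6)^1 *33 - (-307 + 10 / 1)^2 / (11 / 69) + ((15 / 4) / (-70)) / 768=-7930058753 / 14336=-553157.00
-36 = -36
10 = 10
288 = 288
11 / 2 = 5.50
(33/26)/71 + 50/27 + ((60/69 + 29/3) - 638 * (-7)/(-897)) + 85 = 105955333/1146366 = 92.43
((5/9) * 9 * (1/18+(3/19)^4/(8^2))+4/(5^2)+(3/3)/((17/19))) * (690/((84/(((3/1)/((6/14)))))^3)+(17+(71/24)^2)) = 249160174193713/6125295513600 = 40.68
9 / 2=4.50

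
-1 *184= -184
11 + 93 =104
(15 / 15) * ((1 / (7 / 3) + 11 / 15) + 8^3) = 53882 / 105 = 513.16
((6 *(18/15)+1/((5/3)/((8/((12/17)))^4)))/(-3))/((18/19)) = -3485.44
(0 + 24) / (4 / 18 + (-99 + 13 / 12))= -864 / 3517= -0.25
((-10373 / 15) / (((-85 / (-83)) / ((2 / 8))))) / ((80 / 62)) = -26689729 / 204000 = -130.83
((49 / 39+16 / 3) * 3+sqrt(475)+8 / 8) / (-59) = -0.72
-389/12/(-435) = 389/5220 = 0.07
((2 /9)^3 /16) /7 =1 /10206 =0.00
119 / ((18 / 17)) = 2023 / 18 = 112.39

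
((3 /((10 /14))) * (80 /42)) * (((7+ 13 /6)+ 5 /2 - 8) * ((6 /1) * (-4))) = -704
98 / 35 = 14 / 5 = 2.80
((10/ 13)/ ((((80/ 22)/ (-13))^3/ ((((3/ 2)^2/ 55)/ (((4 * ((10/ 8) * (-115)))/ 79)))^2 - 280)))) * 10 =8329490230236461/ 84640000000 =98410.80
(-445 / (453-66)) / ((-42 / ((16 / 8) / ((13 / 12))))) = 1780 / 35217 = 0.05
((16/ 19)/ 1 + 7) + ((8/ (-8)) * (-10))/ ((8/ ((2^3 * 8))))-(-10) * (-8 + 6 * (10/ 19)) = 749/ 19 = 39.42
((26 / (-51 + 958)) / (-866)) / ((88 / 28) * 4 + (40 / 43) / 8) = -3913 / 1499839689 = -0.00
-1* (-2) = 2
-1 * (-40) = 40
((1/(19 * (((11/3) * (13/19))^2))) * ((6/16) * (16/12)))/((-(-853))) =171/34885994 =0.00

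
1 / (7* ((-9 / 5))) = -5 / 63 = -0.08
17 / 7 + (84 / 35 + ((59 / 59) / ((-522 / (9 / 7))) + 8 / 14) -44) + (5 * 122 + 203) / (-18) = -255077 / 3045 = -83.77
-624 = -624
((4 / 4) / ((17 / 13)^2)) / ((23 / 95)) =16055 / 6647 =2.42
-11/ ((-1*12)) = 11/ 12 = 0.92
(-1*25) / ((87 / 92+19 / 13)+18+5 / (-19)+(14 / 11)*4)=-6249100 / 6307827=-0.99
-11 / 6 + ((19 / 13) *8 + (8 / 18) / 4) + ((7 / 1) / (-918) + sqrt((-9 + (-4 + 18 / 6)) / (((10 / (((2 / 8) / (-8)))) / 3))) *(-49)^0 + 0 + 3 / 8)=sqrt(6) / 8 + 493469 / 47736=10.64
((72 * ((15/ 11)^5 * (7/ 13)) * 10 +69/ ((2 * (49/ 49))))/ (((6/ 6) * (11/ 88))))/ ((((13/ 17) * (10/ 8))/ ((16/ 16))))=2121317867184/ 136088095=15587.83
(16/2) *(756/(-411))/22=-0.67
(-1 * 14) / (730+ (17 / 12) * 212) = -42 / 3091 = -0.01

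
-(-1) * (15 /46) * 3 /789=15 /12098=0.00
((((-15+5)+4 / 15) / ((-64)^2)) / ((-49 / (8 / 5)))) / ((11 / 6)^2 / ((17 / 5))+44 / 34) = 3723 / 109524800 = 0.00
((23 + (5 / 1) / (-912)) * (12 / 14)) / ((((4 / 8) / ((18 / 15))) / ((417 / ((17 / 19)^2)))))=498459699 / 20230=24639.63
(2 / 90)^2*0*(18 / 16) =0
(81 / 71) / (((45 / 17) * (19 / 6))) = 918 / 6745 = 0.14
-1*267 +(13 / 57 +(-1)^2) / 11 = -167339 / 627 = -266.89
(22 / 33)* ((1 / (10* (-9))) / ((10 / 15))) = -1 / 90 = -0.01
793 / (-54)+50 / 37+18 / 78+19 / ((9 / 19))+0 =701507 / 25974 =27.01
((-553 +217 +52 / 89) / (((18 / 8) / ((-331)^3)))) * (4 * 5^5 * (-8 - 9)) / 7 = -920187522372200000 / 5607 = -164114057851293.03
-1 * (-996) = 996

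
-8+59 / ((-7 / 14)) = -126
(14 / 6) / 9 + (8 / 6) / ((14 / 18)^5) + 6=4966147 / 453789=10.94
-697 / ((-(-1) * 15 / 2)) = -1394 / 15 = -92.93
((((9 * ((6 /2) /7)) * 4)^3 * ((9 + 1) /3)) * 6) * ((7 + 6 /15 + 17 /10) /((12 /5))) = 13646880 /49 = 278507.76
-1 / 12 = -0.08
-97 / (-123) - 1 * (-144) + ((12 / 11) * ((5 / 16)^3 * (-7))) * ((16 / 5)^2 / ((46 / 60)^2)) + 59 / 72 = 2431468865 / 17177688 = 141.55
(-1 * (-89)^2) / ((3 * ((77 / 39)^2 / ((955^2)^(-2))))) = -4015947 / 4931680542105625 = -0.00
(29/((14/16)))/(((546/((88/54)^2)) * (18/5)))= 561440/12538071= 0.04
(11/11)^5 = 1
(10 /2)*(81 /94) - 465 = -43305 /94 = -460.69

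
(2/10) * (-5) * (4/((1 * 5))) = -4/5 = -0.80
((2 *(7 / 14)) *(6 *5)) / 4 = 15 / 2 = 7.50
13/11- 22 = -229/11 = -20.82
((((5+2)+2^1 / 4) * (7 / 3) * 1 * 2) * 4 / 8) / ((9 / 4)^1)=70 / 9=7.78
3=3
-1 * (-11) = 11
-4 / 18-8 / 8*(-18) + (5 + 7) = 268 / 9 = 29.78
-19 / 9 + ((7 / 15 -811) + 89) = -32564 / 45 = -723.64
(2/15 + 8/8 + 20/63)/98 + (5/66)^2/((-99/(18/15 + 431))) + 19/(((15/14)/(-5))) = -65583981889/739583460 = -88.68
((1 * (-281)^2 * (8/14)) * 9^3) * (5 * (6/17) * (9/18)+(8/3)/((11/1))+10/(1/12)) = 5215245501492/1309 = 3984144768.14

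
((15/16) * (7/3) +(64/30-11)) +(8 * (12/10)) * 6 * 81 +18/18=1118381/240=4659.92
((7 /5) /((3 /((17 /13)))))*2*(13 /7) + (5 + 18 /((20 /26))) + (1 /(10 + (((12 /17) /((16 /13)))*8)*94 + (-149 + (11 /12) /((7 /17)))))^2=16273272535052 /530649991875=30.67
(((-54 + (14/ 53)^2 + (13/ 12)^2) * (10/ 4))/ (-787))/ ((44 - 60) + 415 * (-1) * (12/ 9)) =-106699195/ 362481270144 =-0.00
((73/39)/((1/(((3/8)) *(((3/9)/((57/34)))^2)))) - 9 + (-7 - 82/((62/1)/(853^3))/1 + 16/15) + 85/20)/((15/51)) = -3288860447854449127/1178412300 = -2790925084.42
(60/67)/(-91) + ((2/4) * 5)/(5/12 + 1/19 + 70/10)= 259470/798707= 0.32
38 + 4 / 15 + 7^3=5719 / 15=381.27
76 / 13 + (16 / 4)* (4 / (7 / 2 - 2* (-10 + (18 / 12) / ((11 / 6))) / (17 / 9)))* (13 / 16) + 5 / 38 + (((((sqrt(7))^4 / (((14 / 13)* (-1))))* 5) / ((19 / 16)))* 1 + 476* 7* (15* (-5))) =-610914207387 / 2442830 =-250084.62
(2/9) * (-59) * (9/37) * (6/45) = -236/555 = -0.43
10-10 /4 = 15 /2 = 7.50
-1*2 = -2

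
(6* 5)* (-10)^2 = 3000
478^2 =228484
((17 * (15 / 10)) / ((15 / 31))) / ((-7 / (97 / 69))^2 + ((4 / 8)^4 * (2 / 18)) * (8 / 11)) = 490895757 / 231003155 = 2.13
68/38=34/19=1.79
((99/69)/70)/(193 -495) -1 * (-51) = 24797187/486220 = 51.00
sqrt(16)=4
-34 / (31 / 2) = -68 / 31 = -2.19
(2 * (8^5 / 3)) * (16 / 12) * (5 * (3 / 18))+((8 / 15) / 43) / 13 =1831731272 / 75465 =24272.59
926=926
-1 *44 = -44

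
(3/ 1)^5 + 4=247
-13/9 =-1.44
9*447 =4023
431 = 431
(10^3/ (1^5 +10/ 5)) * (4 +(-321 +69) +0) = -248000/ 3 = -82666.67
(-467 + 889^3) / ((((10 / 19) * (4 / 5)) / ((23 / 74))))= 518638466.51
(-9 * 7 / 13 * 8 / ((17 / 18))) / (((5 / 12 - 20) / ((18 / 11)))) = 1959552 / 571285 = 3.43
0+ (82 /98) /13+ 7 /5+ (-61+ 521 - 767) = -973131 /3185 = -305.54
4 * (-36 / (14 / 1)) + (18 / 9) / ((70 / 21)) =-339 / 35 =-9.69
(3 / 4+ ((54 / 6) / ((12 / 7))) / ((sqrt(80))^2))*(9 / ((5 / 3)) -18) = -16443 / 1600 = -10.28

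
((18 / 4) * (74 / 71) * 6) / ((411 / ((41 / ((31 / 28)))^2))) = 877724064 / 9347647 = 93.90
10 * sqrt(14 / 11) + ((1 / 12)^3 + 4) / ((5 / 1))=6913 / 8640 + 10 * sqrt(154) / 11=12.08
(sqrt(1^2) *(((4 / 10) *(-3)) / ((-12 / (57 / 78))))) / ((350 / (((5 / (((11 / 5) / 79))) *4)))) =1501 / 10010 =0.15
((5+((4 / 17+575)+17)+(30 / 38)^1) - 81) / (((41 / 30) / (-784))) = -3927816480 / 13243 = -296595.67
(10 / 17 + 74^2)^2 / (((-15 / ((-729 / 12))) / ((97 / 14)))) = 17026084437057 / 20230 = 841625528.28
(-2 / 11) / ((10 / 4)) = -4 / 55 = -0.07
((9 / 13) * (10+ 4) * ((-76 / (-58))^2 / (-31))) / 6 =-30324 / 338923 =-0.09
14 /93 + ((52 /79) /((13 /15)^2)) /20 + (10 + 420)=41088293 /95511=430.19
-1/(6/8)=-4/3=-1.33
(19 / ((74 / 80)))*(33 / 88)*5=1425 / 37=38.51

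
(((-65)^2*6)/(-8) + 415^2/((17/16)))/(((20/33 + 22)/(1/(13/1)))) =356628525/659464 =540.79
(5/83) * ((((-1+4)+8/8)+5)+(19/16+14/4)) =1095/1328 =0.82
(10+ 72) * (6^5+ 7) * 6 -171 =3829065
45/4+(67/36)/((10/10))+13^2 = 1639/9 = 182.11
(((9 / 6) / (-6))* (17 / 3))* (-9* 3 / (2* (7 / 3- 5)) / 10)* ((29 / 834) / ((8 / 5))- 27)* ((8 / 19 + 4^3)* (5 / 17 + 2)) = 9666486297 / 3380480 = 2859.50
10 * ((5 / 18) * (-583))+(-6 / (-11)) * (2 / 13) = -2084117 / 1287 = -1619.36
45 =45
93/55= 1.69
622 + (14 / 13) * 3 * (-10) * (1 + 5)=5566 / 13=428.15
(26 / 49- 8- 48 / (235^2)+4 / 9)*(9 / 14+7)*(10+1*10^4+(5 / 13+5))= -2270263836424 / 4221399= -537798.92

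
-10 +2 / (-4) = -21 / 2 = -10.50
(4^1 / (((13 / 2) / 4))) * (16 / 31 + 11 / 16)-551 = -220859 / 403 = -548.04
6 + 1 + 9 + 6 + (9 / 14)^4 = 851713 / 38416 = 22.17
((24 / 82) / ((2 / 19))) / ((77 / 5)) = 570 / 3157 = 0.18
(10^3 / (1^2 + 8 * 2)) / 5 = 200 / 17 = 11.76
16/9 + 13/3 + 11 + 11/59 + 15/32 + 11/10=1602881/84960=18.87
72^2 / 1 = 5184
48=48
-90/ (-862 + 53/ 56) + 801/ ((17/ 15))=193145655/ 273241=706.87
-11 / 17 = -0.65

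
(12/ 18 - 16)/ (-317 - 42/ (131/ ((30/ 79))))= 20698/ 428073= 0.05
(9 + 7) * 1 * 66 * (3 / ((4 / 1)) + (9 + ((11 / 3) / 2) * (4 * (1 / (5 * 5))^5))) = 100546882744 / 9765625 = 10296.00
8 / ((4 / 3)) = 6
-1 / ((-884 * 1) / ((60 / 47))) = 0.00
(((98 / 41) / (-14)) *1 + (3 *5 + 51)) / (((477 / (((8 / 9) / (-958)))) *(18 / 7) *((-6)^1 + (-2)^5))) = 18893 / 14417048817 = 0.00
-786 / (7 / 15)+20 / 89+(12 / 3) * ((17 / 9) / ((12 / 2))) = -28306408 / 16821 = -1682.80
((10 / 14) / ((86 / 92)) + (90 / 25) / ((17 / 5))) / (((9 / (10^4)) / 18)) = 186560000 / 5117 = 36458.86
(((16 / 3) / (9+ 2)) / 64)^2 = 1 / 17424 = 0.00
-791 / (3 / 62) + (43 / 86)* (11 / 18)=-588493 / 36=-16347.03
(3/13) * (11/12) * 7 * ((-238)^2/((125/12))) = 13084764/1625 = 8052.16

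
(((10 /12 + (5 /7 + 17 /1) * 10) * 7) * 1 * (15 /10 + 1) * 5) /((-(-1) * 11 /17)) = 3176875 /132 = 24067.23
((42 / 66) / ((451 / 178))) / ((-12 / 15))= -3115 / 9922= -0.31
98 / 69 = 1.42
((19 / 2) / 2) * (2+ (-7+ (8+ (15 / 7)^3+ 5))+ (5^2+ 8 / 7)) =143317 / 686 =208.92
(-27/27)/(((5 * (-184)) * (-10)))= -1/9200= -0.00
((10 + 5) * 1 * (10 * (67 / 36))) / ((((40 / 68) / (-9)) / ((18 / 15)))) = -10251 / 2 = -5125.50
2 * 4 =8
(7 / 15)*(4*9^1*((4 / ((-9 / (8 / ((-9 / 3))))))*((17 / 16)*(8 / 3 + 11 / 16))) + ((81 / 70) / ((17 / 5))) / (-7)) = 1139596 / 16065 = 70.94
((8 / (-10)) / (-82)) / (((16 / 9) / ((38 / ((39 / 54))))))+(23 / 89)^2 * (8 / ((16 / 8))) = 23468699 / 42218930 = 0.56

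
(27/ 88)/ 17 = 27/ 1496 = 0.02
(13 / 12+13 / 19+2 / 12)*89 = 172.14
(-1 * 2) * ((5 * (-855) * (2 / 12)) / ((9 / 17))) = 8075 / 3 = 2691.67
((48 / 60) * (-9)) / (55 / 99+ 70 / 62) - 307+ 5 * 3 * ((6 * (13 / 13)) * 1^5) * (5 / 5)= -259997 / 1175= -221.27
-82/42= -41/21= -1.95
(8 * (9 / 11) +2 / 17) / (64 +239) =1246 / 56661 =0.02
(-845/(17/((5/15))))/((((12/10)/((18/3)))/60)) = -84500/17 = -4970.59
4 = 4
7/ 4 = 1.75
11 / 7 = 1.57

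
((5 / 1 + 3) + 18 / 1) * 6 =156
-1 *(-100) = 100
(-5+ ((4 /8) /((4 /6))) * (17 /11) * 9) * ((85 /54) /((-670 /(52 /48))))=-52819 /3820608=-0.01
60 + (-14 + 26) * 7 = 144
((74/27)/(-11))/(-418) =37/62073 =0.00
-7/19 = -0.37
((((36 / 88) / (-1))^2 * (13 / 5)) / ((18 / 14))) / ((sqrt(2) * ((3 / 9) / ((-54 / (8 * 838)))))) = -66339 * sqrt(2) / 16223680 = -0.01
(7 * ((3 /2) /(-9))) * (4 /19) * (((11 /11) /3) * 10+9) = -518 /171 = -3.03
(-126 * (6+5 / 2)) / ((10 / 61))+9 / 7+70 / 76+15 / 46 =-199770049 / 30590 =-6530.57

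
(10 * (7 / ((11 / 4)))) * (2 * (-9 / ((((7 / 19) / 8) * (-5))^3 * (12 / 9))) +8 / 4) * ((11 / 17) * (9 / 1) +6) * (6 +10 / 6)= 585520307824 / 229075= 2556020.11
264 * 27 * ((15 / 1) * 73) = 7805160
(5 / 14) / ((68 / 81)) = 405 / 952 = 0.43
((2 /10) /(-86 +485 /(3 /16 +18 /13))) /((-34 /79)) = -25833 /12368860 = -0.00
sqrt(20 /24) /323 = sqrt(30) /1938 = 0.00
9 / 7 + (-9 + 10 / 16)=-397 / 56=-7.09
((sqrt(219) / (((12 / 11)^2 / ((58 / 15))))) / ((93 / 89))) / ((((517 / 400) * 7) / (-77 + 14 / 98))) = -152743580 * sqrt(219) / 5782833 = -390.88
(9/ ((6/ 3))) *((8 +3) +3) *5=315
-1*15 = -15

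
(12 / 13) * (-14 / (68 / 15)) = -630 / 221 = -2.85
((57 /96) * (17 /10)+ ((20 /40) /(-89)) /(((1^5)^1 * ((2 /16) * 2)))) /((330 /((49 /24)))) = 153027 /25062400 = 0.01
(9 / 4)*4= 9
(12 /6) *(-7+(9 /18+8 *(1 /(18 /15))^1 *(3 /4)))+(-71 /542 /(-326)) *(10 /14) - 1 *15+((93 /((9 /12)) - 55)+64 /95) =6071700921 /117500180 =51.67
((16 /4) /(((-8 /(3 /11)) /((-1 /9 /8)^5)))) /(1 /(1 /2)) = 1 /28378791936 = 0.00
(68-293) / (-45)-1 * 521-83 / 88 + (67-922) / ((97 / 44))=-7723187 / 8536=-904.78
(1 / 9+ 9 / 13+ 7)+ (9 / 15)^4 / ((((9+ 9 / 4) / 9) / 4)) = 3004757 / 365625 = 8.22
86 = 86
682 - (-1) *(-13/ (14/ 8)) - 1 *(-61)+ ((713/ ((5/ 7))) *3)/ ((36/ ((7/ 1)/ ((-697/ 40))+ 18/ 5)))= 733031851/ 731850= 1001.61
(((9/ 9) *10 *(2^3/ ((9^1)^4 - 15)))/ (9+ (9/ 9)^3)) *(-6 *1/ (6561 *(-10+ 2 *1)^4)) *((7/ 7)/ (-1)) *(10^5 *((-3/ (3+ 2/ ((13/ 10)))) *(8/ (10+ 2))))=-40625/ 3378600072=-0.00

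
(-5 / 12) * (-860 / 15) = 215 / 9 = 23.89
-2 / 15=-0.13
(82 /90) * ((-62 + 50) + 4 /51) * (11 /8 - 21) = 489212 /2295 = 213.16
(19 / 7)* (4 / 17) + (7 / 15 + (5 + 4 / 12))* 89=307519 / 595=516.84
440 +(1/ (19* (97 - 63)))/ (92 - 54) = 10801121/ 24548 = 440.00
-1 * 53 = -53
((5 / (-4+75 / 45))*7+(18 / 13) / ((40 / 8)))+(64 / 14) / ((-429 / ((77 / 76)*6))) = -18263 / 1235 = -14.79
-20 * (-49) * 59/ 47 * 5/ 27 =289100/ 1269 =227.82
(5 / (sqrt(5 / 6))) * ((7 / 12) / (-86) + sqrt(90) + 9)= 101.22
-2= -2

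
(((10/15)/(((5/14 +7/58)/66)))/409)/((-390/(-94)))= 0.05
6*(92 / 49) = 552 / 49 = 11.27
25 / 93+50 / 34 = 2750 / 1581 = 1.74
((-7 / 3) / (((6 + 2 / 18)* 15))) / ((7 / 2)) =-2 / 275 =-0.01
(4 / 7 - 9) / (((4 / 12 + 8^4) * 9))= -59 / 258069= -0.00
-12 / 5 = -2.40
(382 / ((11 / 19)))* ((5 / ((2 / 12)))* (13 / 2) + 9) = 1480632 / 11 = 134602.91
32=32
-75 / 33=-25 / 11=-2.27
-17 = -17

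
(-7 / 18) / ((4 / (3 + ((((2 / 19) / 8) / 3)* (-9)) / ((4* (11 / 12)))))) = -5831 / 20064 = -0.29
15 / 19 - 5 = -80 / 19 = -4.21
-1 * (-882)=882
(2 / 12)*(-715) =-715 / 6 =-119.17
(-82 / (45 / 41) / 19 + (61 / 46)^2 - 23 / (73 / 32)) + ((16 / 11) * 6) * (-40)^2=20268168555509 / 1452771540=13951.38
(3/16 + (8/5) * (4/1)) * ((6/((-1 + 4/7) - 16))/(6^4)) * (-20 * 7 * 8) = 25823/12420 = 2.08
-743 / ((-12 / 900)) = 55725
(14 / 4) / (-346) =-7 / 692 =-0.01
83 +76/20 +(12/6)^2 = 454/5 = 90.80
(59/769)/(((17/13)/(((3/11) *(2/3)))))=1534/143803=0.01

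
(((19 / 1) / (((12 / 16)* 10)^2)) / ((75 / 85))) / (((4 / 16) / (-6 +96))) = 10336 / 75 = 137.81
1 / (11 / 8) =0.73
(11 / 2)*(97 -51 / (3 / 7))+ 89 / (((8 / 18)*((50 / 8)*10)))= -117.80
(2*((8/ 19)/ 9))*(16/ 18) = 128/ 1539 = 0.08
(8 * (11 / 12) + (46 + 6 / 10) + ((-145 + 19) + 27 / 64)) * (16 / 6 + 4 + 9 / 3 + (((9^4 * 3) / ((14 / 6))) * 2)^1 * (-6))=146193960019 / 20160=7251684.52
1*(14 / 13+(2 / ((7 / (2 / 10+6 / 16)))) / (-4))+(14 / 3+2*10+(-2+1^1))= 539503 / 21840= 24.70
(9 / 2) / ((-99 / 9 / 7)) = -63 / 22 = -2.86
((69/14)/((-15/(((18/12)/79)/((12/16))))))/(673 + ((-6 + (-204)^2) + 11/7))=-23/116916840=-0.00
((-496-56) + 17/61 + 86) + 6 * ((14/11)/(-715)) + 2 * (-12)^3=-1881509749/479765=-3921.73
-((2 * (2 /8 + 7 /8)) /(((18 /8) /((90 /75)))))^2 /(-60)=3 /125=0.02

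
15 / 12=5 / 4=1.25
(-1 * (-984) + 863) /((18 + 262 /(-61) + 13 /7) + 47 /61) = 788669 /6974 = 113.09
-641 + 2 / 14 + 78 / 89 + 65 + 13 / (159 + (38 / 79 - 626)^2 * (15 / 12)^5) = -42717358035937033 / 74293547582667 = -574.98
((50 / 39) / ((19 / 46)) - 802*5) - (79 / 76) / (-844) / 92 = -922181810039 / 230148672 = -4006.90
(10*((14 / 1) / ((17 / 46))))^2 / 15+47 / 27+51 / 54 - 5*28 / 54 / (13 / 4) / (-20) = 1941517337 / 202878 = 9569.88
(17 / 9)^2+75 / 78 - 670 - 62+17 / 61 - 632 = -174609943 / 128466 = -1359.19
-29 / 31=-0.94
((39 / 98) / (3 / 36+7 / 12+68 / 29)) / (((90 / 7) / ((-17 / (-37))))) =6409 / 1357160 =0.00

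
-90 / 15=-6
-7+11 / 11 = -6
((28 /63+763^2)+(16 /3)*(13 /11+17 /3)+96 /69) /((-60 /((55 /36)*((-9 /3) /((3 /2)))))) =441895387 /14904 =29649.45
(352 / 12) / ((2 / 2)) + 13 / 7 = 655 / 21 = 31.19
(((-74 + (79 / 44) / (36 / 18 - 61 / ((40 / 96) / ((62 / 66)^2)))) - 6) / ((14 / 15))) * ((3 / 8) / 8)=-3324884175 / 827380736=-4.02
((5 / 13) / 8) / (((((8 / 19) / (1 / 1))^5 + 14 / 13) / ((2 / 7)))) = 2476099 / 196511672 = 0.01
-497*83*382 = -15757882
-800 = -800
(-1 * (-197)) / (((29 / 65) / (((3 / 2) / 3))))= 12805 / 58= 220.78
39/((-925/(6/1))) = -234/925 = -0.25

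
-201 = -201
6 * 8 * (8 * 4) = 1536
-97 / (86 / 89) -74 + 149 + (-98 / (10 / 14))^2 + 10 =40438181 / 2150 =18808.46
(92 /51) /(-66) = -46 /1683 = -0.03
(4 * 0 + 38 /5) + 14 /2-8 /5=13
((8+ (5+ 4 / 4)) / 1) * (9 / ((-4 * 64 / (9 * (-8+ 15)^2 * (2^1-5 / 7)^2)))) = -45927 / 128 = -358.80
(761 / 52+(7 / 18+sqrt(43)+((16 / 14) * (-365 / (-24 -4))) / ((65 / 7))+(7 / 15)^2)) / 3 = sqrt(43) / 3+459887 / 81900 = 7.80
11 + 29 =40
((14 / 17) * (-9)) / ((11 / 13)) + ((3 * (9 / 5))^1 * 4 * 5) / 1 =99.24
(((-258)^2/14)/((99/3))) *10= 110940/77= 1440.78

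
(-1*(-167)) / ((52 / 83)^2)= 1150463 / 2704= 425.47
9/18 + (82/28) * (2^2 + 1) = 15.14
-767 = -767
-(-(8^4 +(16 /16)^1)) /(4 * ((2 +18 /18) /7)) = 28679 /12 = 2389.92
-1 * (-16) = 16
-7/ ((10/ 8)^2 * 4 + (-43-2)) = 28/ 155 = 0.18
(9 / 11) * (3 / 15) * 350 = 57.27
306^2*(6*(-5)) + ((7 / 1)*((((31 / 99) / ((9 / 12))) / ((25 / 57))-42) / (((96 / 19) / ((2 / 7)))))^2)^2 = -1712718551763581323992818399 / 610016890190400000000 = -2807657.59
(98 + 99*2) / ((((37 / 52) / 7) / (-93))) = -270816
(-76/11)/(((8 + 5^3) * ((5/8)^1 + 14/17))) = -544/15169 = -0.04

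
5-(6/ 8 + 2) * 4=-6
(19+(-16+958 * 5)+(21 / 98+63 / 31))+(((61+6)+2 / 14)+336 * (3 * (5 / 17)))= 38062069 / 7378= 5158.86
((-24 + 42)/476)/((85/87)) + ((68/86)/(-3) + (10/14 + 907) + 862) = 4617783467/2609670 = 1769.49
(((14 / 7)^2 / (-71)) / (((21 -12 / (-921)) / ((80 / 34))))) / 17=-49120 / 132368069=-0.00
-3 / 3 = -1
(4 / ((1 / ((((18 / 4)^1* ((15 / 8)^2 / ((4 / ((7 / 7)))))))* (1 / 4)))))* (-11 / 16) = -22275 / 8192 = -2.72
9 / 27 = 0.33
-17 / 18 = -0.94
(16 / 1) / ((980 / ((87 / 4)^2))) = 7569 / 980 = 7.72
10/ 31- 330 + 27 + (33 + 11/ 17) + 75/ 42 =-267.24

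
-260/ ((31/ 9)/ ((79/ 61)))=-184860/ 1891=-97.76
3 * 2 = 6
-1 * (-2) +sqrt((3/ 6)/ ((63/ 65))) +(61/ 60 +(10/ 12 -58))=-1083/ 20 +sqrt(910)/ 42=-53.43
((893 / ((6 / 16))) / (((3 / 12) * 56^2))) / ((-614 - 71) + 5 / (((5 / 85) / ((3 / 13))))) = -0.00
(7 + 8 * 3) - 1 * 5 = 26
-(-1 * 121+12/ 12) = 120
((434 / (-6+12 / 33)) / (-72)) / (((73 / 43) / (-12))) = -3311 / 438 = -7.56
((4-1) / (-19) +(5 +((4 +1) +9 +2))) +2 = 434 / 19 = 22.84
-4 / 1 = -4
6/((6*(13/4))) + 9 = 121/13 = 9.31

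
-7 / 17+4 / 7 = 19 / 119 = 0.16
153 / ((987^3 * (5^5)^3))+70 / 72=38036960296630859579 / 39123730590820312500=0.97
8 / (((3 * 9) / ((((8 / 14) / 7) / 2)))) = 16 / 1323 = 0.01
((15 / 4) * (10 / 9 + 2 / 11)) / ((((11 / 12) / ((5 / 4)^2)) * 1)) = 1000 / 121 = 8.26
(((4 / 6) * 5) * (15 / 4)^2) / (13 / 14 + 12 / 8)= 2625 / 136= 19.30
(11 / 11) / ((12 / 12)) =1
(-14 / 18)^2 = 49 / 81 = 0.60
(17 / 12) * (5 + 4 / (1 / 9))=697 / 12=58.08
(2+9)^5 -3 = 161048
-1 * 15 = -15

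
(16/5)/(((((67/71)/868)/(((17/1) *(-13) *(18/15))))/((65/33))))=-5665831808/3685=-1537539.16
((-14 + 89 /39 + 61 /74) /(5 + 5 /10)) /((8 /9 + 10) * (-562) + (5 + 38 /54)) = 282951 /873406534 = 0.00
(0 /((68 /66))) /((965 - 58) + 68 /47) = 0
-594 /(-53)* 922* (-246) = -134726328 /53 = -2542006.19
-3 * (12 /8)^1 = -9 /2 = -4.50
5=5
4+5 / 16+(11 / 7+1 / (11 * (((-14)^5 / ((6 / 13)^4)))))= 497099891641 / 84484351952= 5.88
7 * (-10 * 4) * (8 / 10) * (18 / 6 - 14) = 2464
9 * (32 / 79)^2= 9216 / 6241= 1.48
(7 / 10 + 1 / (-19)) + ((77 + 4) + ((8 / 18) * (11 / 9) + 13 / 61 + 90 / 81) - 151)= -63354427 / 938790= -67.49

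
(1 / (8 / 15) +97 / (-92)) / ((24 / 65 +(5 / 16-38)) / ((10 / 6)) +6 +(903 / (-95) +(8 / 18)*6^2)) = -1864850 / 22488181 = -0.08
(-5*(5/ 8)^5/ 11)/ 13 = -15625/ 4685824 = -0.00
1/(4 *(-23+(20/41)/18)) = -0.01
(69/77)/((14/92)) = 3174/539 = 5.89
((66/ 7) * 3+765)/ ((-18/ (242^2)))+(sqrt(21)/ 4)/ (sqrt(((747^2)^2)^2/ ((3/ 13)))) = -18066994/ 7+sqrt(91)/ 5397150097404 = -2580999.14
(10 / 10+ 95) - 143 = -47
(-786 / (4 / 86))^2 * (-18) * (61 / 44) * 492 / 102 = -6428034708309 / 187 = -34374517156.73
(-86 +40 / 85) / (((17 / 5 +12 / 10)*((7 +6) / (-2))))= 14540 / 5083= 2.86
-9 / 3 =-3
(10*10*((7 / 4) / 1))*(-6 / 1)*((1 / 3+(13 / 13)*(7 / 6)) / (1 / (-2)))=3150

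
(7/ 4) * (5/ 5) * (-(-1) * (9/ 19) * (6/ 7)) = 27/ 38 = 0.71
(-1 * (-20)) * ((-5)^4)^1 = 12500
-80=-80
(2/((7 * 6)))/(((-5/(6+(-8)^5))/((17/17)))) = 32762/105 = 312.02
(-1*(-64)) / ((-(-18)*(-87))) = -32 / 783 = -0.04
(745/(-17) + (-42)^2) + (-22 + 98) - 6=30433/17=1790.18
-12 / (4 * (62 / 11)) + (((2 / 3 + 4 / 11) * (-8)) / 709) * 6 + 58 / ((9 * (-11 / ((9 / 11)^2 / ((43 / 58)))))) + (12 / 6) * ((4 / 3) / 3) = -5482171525 / 22642633926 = -0.24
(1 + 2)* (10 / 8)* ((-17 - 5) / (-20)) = 33 / 8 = 4.12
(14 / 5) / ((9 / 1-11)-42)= -7 / 110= -0.06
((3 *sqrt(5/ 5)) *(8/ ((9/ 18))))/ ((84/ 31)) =124/ 7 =17.71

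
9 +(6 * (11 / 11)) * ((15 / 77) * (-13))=-477 / 77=-6.19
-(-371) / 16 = 371 / 16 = 23.19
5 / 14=0.36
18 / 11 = 1.64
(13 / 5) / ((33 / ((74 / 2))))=481 / 165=2.92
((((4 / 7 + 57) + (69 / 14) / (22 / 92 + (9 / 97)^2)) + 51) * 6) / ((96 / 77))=1060653913 / 1715600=618.24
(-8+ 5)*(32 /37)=-96 /37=-2.59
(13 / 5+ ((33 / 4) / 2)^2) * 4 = 6277 / 80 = 78.46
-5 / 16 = -0.31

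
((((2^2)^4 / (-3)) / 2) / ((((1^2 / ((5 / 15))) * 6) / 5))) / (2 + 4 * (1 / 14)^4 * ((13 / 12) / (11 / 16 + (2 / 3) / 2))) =-37647680 / 6353397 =-5.93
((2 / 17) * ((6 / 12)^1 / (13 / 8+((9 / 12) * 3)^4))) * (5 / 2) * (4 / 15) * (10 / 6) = 2560 / 1067481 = 0.00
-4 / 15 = -0.27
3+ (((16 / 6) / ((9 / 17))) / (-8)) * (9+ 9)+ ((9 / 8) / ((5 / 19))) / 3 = -829 / 120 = -6.91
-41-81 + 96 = -26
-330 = -330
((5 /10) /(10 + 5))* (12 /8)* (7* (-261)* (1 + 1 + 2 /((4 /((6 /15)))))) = -20097 /100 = -200.97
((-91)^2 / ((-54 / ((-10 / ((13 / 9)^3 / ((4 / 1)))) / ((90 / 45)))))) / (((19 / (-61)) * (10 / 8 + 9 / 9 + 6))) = -396.04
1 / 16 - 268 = -4287 / 16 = -267.94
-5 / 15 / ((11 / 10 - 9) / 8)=0.34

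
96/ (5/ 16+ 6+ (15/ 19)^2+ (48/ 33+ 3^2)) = 6099456/ 1104911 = 5.52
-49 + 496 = 447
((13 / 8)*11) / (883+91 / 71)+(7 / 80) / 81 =481301 / 22602240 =0.02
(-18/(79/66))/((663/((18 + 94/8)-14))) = -6237/17459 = -0.36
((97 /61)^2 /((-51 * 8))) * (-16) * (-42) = -263452 /63257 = -4.16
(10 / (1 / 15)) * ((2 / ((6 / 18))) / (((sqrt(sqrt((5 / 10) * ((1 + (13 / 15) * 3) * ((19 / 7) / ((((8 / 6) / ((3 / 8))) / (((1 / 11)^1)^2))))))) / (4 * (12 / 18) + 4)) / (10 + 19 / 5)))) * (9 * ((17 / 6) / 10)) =140760 * sqrt(11) * 480130^(1 / 4) / 19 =646787.64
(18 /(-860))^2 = 81 /184900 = 0.00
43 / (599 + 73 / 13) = 559 / 7860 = 0.07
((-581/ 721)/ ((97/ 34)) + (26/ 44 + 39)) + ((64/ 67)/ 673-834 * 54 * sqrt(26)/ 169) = 389603779335/ 9911091982-45036 * sqrt(26)/ 169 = -1319.50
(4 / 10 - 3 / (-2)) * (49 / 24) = 931 / 240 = 3.88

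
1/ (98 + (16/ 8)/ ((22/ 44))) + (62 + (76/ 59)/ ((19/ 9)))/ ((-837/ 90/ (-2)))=2513749/ 186558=13.47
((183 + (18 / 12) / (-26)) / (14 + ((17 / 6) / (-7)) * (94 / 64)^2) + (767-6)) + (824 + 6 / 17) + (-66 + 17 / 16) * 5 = 2544463180639 / 1996280624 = 1274.60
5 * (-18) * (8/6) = -120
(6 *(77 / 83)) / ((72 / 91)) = 7.04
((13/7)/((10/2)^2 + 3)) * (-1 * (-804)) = 2613/49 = 53.33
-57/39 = -19/13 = -1.46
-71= -71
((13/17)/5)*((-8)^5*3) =-1277952/85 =-15034.73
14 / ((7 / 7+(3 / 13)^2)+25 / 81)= 191646 / 18643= 10.28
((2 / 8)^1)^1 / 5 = 1 / 20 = 0.05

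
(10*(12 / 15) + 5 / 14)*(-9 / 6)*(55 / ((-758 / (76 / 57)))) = 6435 / 5306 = 1.21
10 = 10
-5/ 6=-0.83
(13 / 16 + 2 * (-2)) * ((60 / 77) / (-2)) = 765 / 616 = 1.24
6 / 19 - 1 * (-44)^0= -13 / 19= -0.68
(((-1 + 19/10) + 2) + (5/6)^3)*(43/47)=161551/50760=3.18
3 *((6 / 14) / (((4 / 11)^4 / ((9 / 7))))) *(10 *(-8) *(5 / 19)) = -29648025 / 14896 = -1990.33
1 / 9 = 0.11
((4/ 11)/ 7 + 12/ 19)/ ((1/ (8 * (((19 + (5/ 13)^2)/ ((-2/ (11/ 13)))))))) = -12944000/ 292201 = -44.30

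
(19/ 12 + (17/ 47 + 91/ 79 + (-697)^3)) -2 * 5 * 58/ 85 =-256479970894313/ 757452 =-338608876.73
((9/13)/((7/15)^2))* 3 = 6075/637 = 9.54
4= 4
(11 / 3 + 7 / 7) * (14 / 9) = 196 / 27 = 7.26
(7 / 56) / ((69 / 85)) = 85 / 552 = 0.15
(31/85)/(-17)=-0.02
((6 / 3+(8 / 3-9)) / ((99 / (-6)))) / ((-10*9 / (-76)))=988 / 4455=0.22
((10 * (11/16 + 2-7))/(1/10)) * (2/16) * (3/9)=-575/32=-17.97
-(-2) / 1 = 2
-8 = -8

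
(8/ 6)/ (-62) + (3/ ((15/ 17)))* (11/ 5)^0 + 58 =28541/ 465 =61.38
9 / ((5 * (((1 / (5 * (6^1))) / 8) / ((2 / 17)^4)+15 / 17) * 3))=0.03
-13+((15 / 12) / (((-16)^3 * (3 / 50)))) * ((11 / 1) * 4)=-81247 / 6144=-13.22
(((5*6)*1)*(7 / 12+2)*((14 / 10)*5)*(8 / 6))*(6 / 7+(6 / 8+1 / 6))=23095 / 18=1283.06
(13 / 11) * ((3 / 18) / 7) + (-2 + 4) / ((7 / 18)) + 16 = 9781 / 462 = 21.17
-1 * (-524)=524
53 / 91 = 0.58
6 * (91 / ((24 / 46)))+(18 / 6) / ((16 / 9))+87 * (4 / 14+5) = 168901 / 112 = 1508.04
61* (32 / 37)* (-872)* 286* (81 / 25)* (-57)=2247616470528 / 925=2429855643.81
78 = 78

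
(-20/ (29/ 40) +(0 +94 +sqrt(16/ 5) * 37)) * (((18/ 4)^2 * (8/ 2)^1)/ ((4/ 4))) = 11988 * sqrt(5)/ 5 +156006/ 29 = 10740.71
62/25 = 2.48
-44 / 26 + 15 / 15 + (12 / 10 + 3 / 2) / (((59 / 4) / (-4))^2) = -111717 / 226265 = -0.49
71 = 71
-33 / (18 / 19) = -209 / 6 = -34.83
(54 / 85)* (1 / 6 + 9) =99 / 17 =5.82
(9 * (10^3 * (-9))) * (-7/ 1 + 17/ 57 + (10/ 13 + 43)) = -3002465.59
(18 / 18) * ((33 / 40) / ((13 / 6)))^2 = 9801 / 67600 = 0.14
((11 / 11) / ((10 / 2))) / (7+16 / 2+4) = 1 / 95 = 0.01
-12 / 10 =-6 / 5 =-1.20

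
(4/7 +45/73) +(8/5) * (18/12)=9167/2555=3.59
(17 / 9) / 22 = 17 / 198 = 0.09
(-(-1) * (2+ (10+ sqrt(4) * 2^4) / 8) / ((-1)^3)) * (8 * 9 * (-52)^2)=-1411488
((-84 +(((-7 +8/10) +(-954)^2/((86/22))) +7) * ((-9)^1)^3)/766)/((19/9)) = -164210600106/1564555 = -104956.74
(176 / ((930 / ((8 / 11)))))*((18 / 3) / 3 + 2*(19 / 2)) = 448 / 155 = 2.89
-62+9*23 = 145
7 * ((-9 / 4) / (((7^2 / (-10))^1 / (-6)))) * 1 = -135 / 7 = -19.29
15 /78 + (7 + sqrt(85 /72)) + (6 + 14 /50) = sqrt(170) /12 + 8757 /650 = 14.56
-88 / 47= -1.87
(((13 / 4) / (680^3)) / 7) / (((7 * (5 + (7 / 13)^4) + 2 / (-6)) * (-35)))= -1113879 / 930828676870400000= -0.00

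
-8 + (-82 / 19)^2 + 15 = 25.63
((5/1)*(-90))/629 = -450/629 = -0.72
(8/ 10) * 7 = 28/ 5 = 5.60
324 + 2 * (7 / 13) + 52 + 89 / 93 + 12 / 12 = 458252 / 1209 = 379.03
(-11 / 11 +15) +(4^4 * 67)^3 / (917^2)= 5045977588254 / 840889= 6000765.37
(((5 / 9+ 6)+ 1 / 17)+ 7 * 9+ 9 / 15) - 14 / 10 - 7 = 47288 / 765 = 61.81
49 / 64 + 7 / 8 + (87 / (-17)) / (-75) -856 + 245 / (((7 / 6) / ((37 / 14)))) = -8140719 / 27200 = -299.29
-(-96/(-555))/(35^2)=-32/226625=-0.00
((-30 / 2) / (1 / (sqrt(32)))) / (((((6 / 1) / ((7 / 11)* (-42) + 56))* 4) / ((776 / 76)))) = -156170* sqrt(2) / 209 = -1056.74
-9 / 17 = -0.53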